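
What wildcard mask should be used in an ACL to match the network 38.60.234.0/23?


Subnet mask: 255.255.254.0
Wildcard = 255.255.255.255 - subnet mask
255 - 255 = 0
255 - 255 = 0
255 - 254 = 1
255 - 0 = 255
Wildcard: 0.0.1.255


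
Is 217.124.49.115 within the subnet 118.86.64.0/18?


Subnet network: 118.86.64.0
Test IP AND mask: 217.124.0.0
No, 217.124.49.115 is not in 118.86.64.0/18


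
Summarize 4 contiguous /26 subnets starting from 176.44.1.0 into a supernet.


Original prefix: /26
Number of subnets: 4 = 2^2
New prefix = 26 - 2 = 24
Supernet: 176.44.1.0/24


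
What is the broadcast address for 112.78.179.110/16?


Network: 112.78.0.0/16
Host bits = 16
Set all host bits to 1:
Broadcast: 112.78.255.255


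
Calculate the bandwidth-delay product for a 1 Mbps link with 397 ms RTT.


BDP = bandwidth * RTT
= 1 Mbps * 397 ms
= 1 * 1e6 * 397 / 1000 bits
= 397000 bits
= 49625 bytes
= 48.4619 KB
BDP = 397000 bits (49625 bytes)


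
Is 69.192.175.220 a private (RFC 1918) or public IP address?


RFC 1918 private ranges:
  10.0.0.0/8 (10.0.0.0 - 10.255.255.255)
  172.16.0.0/12 (172.16.0.0 - 172.31.255.255)
  192.168.0.0/16 (192.168.0.0 - 192.168.255.255)
Public (not in any RFC 1918 range)


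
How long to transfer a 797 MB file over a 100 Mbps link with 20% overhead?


Effective throughput = 100 * (1 - 20/100) = 80 Mbps
File size in Mb = 797 * 8 = 6376 Mb
Time = 6376 / 80
Time = 79.7 seconds


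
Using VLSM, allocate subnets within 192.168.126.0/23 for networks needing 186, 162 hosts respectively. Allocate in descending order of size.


186 hosts -> /24 (254 usable): 192.168.126.0/24
162 hosts -> /24 (254 usable): 192.168.127.0/24
Allocation: 192.168.126.0/24 (186 hosts, 254 usable); 192.168.127.0/24 (162 hosts, 254 usable)


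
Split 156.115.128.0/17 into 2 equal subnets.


New prefix = 17 + 1 = 18
Each subnet has 16384 addresses
  156.115.128.0/18
  156.115.192.0/18
Subnets: 156.115.128.0/18, 156.115.192.0/18


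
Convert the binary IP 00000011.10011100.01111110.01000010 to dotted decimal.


00000011 = 3
10011100 = 156
01111110 = 126
01000010 = 66
IP: 3.156.126.66


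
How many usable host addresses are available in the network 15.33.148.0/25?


Host bits = 32 - 25 = 7
Total addresses = 2^7 = 128
Usable = total - 2 (network and broadcast)
Usable hosts: 126


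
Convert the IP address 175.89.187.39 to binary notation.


175 = 10101111
89 = 01011001
187 = 10111011
39 = 00100111
Binary: 10101111.01011001.10111011.00100111


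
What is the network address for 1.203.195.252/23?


IP:   00000001.11001011.11000011.11111100
Mask: 11111111.11111111.11111110.00000000
AND operation:
Net:  00000001.11001011.11000010.00000000
Network: 1.203.194.0/23


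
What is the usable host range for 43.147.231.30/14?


Network: 43.144.0.0
Broadcast: 43.147.255.255
First usable = network + 1
Last usable = broadcast - 1
Range: 43.144.0.1 to 43.147.255.254


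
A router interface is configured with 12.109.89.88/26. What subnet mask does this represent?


/26 means 26 network bits, 6 host bits
Binary: 11111111111111111111111111000000
Mask: 255.255.255.192


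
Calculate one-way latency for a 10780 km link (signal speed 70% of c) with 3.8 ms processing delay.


Speed = 0.7 * 3e5 km/s = 210000 km/s
Propagation delay = 10780 / 210000 = 0.0513 s = 51.3333 ms
Processing delay = 3.8 ms
Total one-way latency = 55.1333 ms


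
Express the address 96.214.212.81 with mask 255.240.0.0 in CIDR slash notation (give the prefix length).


Binary: 11111111.11110000.00000000.00000000
Count leading 1s
Prefix: /12


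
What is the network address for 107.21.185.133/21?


IP:   01101011.00010101.10111001.10000101
Mask: 11111111.11111111.11111000.00000000
AND operation:
Net:  01101011.00010101.10111000.00000000
Network: 107.21.184.0/21


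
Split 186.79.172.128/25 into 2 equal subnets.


New prefix = 25 + 1 = 26
Each subnet has 64 addresses
  186.79.172.128/26
  186.79.172.192/26
Subnets: 186.79.172.128/26, 186.79.172.192/26


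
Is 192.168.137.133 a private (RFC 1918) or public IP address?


RFC 1918 private ranges:
  10.0.0.0/8 (10.0.0.0 - 10.255.255.255)
  172.16.0.0/12 (172.16.0.0 - 172.31.255.255)
  192.168.0.0/16 (192.168.0.0 - 192.168.255.255)
Private (in 192.168.0.0/16)


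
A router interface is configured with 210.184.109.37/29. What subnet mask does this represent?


/29 means 29 network bits, 3 host bits
Binary: 11111111111111111111111111111000
Mask: 255.255.255.248


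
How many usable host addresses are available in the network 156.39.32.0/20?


Host bits = 32 - 20 = 12
Total addresses = 2^12 = 4096
Usable = total - 2 (network and broadcast)
Usable hosts: 4094


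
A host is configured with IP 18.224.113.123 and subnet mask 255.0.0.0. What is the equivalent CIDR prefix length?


Binary: 11111111.00000000.00000000.00000000
Count leading 1s
Prefix: /8


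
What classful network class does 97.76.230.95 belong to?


First octet: 97
Binary: 01100001
0xxxxxxx -> Class A (1-126)
Class A, default mask 255.0.0.0 (/8)


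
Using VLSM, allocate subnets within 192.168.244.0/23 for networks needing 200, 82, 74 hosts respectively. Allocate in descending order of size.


200 hosts -> /24 (254 usable): 192.168.244.0/24
82 hosts -> /25 (126 usable): 192.168.245.0/25
74 hosts -> /25 (126 usable): 192.168.245.128/25
Allocation: 192.168.244.0/24 (200 hosts, 254 usable); 192.168.245.0/25 (82 hosts, 126 usable); 192.168.245.128/25 (74 hosts, 126 usable)


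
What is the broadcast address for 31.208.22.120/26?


Network: 31.208.22.64/26
Host bits = 6
Set all host bits to 1:
Broadcast: 31.208.22.127


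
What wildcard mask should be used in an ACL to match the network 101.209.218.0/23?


Subnet mask: 255.255.254.0
Wildcard = 255.255.255.255 - subnet mask
255 - 255 = 0
255 - 255 = 0
255 - 254 = 1
255 - 0 = 255
Wildcard: 0.0.1.255


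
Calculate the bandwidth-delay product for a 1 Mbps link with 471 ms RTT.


BDP = bandwidth * RTT
= 1 Mbps * 471 ms
= 1 * 1e6 * 471 / 1000 bits
= 471000 bits
= 58875 bytes
= 57.4951 KB
BDP = 471000 bits (58875 bytes)


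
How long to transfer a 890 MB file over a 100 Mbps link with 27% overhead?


Effective throughput = 100 * (1 - 27/100) = 73 Mbps
File size in Mb = 890 * 8 = 7120 Mb
Time = 7120 / 73
Time = 97.5342 seconds


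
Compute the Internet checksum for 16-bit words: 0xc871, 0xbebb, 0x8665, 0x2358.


Sum all words (with carry folding):
+ 0xc871 = 0xc871
+ 0xbebb = 0x872d
+ 0x8665 = 0x0d93
+ 0x2358 = 0x30eb
One's complement: ~0x30eb
Checksum = 0xcf14


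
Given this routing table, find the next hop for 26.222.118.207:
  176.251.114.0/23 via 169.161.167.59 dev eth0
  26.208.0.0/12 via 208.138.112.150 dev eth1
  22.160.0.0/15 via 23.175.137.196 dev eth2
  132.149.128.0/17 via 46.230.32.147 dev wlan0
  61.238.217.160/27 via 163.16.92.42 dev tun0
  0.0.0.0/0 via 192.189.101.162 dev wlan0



Longest prefix match for 26.222.118.207:
  /23 176.251.114.0: no
  /12 26.208.0.0: MATCH
  /15 22.160.0.0: no
  /17 132.149.128.0: no
  /27 61.238.217.160: no
  /0 0.0.0.0: MATCH
Selected: next-hop 208.138.112.150 via eth1 (matched /12)


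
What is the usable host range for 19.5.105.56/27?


Network: 19.5.105.32
Broadcast: 19.5.105.63
First usable = network + 1
Last usable = broadcast - 1
Range: 19.5.105.33 to 19.5.105.62


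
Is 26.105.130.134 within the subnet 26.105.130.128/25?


Subnet network: 26.105.130.128
Test IP AND mask: 26.105.130.128
Yes, 26.105.130.134 is in 26.105.130.128/25


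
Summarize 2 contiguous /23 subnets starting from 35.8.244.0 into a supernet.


Original prefix: /23
Number of subnets: 2 = 2^1
New prefix = 23 - 1 = 22
Supernet: 35.8.244.0/22


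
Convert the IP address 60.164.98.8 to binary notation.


60 = 00111100
164 = 10100100
98 = 01100010
8 = 00001000
Binary: 00111100.10100100.01100010.00001000


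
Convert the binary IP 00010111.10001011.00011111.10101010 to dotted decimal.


00010111 = 23
10001011 = 139
00011111 = 31
10101010 = 170
IP: 23.139.31.170


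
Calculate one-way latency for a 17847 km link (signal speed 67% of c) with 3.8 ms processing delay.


Speed = 0.67 * 3e5 km/s = 201000 km/s
Propagation delay = 17847 / 201000 = 0.0888 s = 88.791 ms
Processing delay = 3.8 ms
Total one-way latency = 92.591 ms


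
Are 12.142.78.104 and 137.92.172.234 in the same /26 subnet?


Mask: 255.255.255.192
12.142.78.104 AND mask = 12.142.78.64
137.92.172.234 AND mask = 137.92.172.192
No, different subnets (12.142.78.64 vs 137.92.172.192)


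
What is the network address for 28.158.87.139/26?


IP:   00011100.10011110.01010111.10001011
Mask: 11111111.11111111.11111111.11000000
AND operation:
Net:  00011100.10011110.01010111.10000000
Network: 28.158.87.128/26


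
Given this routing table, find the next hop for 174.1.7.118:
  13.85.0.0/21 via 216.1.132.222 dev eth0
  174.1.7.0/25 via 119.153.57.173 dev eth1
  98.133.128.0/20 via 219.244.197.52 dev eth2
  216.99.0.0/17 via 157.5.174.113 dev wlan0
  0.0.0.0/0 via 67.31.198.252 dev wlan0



Longest prefix match for 174.1.7.118:
  /21 13.85.0.0: no
  /25 174.1.7.0: MATCH
  /20 98.133.128.0: no
  /17 216.99.0.0: no
  /0 0.0.0.0: MATCH
Selected: next-hop 119.153.57.173 via eth1 (matched /25)


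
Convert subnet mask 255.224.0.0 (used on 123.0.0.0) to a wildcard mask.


Subnet mask: 255.224.0.0
Wildcard = 255.255.255.255 - subnet mask
255 - 255 = 0
255 - 224 = 31
255 - 0 = 255
255 - 0 = 255
Wildcard: 0.31.255.255


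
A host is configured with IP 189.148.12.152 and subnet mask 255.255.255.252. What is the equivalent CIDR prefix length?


Binary: 11111111.11111111.11111111.11111100
Count leading 1s
Prefix: /30


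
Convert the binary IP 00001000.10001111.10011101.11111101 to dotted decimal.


00001000 = 8
10001111 = 143
10011101 = 157
11111101 = 253
IP: 8.143.157.253


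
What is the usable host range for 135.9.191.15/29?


Network: 135.9.191.8
Broadcast: 135.9.191.15
First usable = network + 1
Last usable = broadcast - 1
Range: 135.9.191.9 to 135.9.191.14


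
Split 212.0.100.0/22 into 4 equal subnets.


New prefix = 22 + 2 = 24
Each subnet has 256 addresses
  212.0.100.0/24
  212.0.101.0/24
  212.0.102.0/24
  212.0.103.0/24
Subnets: 212.0.100.0/24, 212.0.101.0/24, 212.0.102.0/24, 212.0.103.0/24


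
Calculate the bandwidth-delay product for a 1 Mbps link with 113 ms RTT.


BDP = bandwidth * RTT
= 1 Mbps * 113 ms
= 1 * 1e6 * 113 / 1000 bits
= 113000 bits
= 14125 bytes
= 13.7939 KB
BDP = 113000 bits (14125 bytes)


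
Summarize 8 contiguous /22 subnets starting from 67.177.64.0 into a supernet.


Original prefix: /22
Number of subnets: 8 = 2^3
New prefix = 22 - 3 = 19
Supernet: 67.177.64.0/19


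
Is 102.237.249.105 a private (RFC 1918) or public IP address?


RFC 1918 private ranges:
  10.0.0.0/8 (10.0.0.0 - 10.255.255.255)
  172.16.0.0/12 (172.16.0.0 - 172.31.255.255)
  192.168.0.0/16 (192.168.0.0 - 192.168.255.255)
Public (not in any RFC 1918 range)


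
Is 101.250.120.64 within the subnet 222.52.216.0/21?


Subnet network: 222.52.216.0
Test IP AND mask: 101.250.120.0
No, 101.250.120.64 is not in 222.52.216.0/21


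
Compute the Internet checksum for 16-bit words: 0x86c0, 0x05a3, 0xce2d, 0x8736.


Sum all words (with carry folding):
+ 0x86c0 = 0x86c0
+ 0x05a3 = 0x8c63
+ 0xce2d = 0x5a91
+ 0x8736 = 0xe1c7
One's complement: ~0xe1c7
Checksum = 0x1e38


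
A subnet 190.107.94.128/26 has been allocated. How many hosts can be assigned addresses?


Host bits = 32 - 26 = 6
Total addresses = 2^6 = 64
Usable = total - 2 (network and broadcast)
Usable hosts: 62


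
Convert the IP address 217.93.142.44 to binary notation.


217 = 11011001
93 = 01011101
142 = 10001110
44 = 00101100
Binary: 11011001.01011101.10001110.00101100


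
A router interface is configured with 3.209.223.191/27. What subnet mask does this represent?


/27 means 27 network bits, 5 host bits
Binary: 11111111111111111111111111100000
Mask: 255.255.255.224


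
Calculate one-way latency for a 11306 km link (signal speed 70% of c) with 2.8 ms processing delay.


Speed = 0.7 * 3e5 km/s = 210000 km/s
Propagation delay = 11306 / 210000 = 0.0538 s = 53.8381 ms
Processing delay = 2.8 ms
Total one-way latency = 56.6381 ms


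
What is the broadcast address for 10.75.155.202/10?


Network: 10.64.0.0/10
Host bits = 22
Set all host bits to 1:
Broadcast: 10.127.255.255


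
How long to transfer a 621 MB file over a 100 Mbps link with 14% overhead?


Effective throughput = 100 * (1 - 14/100) = 86 Mbps
File size in Mb = 621 * 8 = 4968 Mb
Time = 4968 / 86
Time = 57.7674 seconds


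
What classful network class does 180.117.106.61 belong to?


First octet: 180
Binary: 10110100
10xxxxxx -> Class B (128-191)
Class B, default mask 255.255.0.0 (/16)


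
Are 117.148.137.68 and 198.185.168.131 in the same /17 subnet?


Mask: 255.255.128.0
117.148.137.68 AND mask = 117.148.128.0
198.185.168.131 AND mask = 198.185.128.0
No, different subnets (117.148.128.0 vs 198.185.128.0)


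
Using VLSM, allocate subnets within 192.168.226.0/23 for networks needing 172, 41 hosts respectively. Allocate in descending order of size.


172 hosts -> /24 (254 usable): 192.168.226.0/24
41 hosts -> /26 (62 usable): 192.168.227.0/26
Allocation: 192.168.226.0/24 (172 hosts, 254 usable); 192.168.227.0/26 (41 hosts, 62 usable)


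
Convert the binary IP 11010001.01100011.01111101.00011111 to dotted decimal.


11010001 = 209
01100011 = 99
01111101 = 125
00011111 = 31
IP: 209.99.125.31


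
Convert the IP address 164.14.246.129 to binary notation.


164 = 10100100
14 = 00001110
246 = 11110110
129 = 10000001
Binary: 10100100.00001110.11110110.10000001


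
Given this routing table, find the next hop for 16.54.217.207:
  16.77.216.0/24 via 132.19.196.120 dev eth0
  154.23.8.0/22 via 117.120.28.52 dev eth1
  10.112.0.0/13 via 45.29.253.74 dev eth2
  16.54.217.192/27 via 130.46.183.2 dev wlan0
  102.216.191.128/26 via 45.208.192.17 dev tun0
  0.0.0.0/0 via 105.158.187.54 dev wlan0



Longest prefix match for 16.54.217.207:
  /24 16.77.216.0: no
  /22 154.23.8.0: no
  /13 10.112.0.0: no
  /27 16.54.217.192: MATCH
  /26 102.216.191.128: no
  /0 0.0.0.0: MATCH
Selected: next-hop 130.46.183.2 via wlan0 (matched /27)


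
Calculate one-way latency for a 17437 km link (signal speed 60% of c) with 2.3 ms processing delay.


Speed = 0.6 * 3e5 km/s = 180000 km/s
Propagation delay = 17437 / 180000 = 0.0969 s = 96.8722 ms
Processing delay = 2.3 ms
Total one-way latency = 99.1722 ms


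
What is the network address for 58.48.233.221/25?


IP:   00111010.00110000.11101001.11011101
Mask: 11111111.11111111.11111111.10000000
AND operation:
Net:  00111010.00110000.11101001.10000000
Network: 58.48.233.128/25


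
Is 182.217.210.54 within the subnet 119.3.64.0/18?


Subnet network: 119.3.64.0
Test IP AND mask: 182.217.192.0
No, 182.217.210.54 is not in 119.3.64.0/18


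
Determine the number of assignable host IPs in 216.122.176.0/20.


Host bits = 32 - 20 = 12
Total addresses = 2^12 = 4096
Usable = total - 2 (network and broadcast)
Usable hosts: 4094


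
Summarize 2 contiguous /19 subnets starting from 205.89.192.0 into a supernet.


Original prefix: /19
Number of subnets: 2 = 2^1
New prefix = 19 - 1 = 18
Supernet: 205.89.192.0/18


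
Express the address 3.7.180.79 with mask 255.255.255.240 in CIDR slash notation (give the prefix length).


Binary: 11111111.11111111.11111111.11110000
Count leading 1s
Prefix: /28


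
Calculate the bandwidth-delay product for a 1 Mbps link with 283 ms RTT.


BDP = bandwidth * RTT
= 1 Mbps * 283 ms
= 1 * 1e6 * 283 / 1000 bits
= 283000 bits
= 35375 bytes
= 34.5459 KB
BDP = 283000 bits (35375 bytes)


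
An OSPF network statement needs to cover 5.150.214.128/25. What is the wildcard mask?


Subnet mask: 255.255.255.128
Wildcard = 255.255.255.255 - subnet mask
255 - 255 = 0
255 - 255 = 0
255 - 255 = 0
255 - 128 = 127
Wildcard: 0.0.0.127


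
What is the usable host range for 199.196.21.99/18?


Network: 199.196.0.0
Broadcast: 199.196.63.255
First usable = network + 1
Last usable = broadcast - 1
Range: 199.196.0.1 to 199.196.63.254


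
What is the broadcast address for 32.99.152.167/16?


Network: 32.99.0.0/16
Host bits = 16
Set all host bits to 1:
Broadcast: 32.99.255.255


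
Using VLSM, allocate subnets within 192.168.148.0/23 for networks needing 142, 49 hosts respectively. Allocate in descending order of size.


142 hosts -> /24 (254 usable): 192.168.148.0/24
49 hosts -> /26 (62 usable): 192.168.149.0/26
Allocation: 192.168.148.0/24 (142 hosts, 254 usable); 192.168.149.0/26 (49 hosts, 62 usable)


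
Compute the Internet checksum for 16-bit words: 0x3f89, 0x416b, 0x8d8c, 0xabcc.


Sum all words (with carry folding):
+ 0x3f89 = 0x3f89
+ 0x416b = 0x80f4
+ 0x8d8c = 0x0e81
+ 0xabcc = 0xba4d
One's complement: ~0xba4d
Checksum = 0x45b2


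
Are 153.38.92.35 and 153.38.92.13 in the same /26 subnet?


Mask: 255.255.255.192
153.38.92.35 AND mask = 153.38.92.0
153.38.92.13 AND mask = 153.38.92.0
Yes, same subnet (153.38.92.0)


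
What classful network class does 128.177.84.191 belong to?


First octet: 128
Binary: 10000000
10xxxxxx -> Class B (128-191)
Class B, default mask 255.255.0.0 (/16)


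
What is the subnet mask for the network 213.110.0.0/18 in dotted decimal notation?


/18 means 18 network bits, 14 host bits
Binary: 11111111111111111100000000000000
Mask: 255.255.192.0


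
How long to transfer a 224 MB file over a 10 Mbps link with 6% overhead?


Effective throughput = 10 * (1 - 6/100) = 9.4 Mbps
File size in Mb = 224 * 8 = 1792 Mb
Time = 1792 / 9.4
Time = 190.6383 seconds


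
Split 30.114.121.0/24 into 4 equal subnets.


New prefix = 24 + 2 = 26
Each subnet has 64 addresses
  30.114.121.0/26
  30.114.121.64/26
  30.114.121.128/26
  30.114.121.192/26
Subnets: 30.114.121.0/26, 30.114.121.64/26, 30.114.121.128/26, 30.114.121.192/26


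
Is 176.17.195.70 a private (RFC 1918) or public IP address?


RFC 1918 private ranges:
  10.0.0.0/8 (10.0.0.0 - 10.255.255.255)
  172.16.0.0/12 (172.16.0.0 - 172.31.255.255)
  192.168.0.0/16 (192.168.0.0 - 192.168.255.255)
Public (not in any RFC 1918 range)


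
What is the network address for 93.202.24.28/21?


IP:   01011101.11001010.00011000.00011100
Mask: 11111111.11111111.11111000.00000000
AND operation:
Net:  01011101.11001010.00011000.00000000
Network: 93.202.24.0/21


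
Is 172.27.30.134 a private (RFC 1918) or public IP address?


RFC 1918 private ranges:
  10.0.0.0/8 (10.0.0.0 - 10.255.255.255)
  172.16.0.0/12 (172.16.0.0 - 172.31.255.255)
  192.168.0.0/16 (192.168.0.0 - 192.168.255.255)
Private (in 172.16.0.0/12)


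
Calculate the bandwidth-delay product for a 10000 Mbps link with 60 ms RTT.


BDP = bandwidth * RTT
= 10000 Mbps * 60 ms
= 10000 * 1e6 * 60 / 1000 bits
= 600000000 bits
= 75000000 bytes
= 73242.1875 KB
BDP = 600000000 bits (75000000 bytes)


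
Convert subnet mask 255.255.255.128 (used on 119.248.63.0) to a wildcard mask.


Subnet mask: 255.255.255.128
Wildcard = 255.255.255.255 - subnet mask
255 - 255 = 0
255 - 255 = 0
255 - 255 = 0
255 - 128 = 127
Wildcard: 0.0.0.127


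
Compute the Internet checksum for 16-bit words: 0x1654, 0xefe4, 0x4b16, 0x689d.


Sum all words (with carry folding):
+ 0x1654 = 0x1654
+ 0xefe4 = 0x0639
+ 0x4b16 = 0x514f
+ 0x689d = 0xb9ec
One's complement: ~0xb9ec
Checksum = 0x4613


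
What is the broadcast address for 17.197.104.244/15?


Network: 17.196.0.0/15
Host bits = 17
Set all host bits to 1:
Broadcast: 17.197.255.255


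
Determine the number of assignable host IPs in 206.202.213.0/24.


Host bits = 32 - 24 = 8
Total addresses = 2^8 = 256
Usable = total - 2 (network and broadcast)
Usable hosts: 254


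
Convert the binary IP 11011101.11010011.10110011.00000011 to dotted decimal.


11011101 = 221
11010011 = 211
10110011 = 179
00000011 = 3
IP: 221.211.179.3


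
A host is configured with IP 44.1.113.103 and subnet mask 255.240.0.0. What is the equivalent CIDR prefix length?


Binary: 11111111.11110000.00000000.00000000
Count leading 1s
Prefix: /12


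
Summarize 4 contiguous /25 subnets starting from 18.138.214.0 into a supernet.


Original prefix: /25
Number of subnets: 4 = 2^2
New prefix = 25 - 2 = 23
Supernet: 18.138.214.0/23


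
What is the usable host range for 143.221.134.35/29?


Network: 143.221.134.32
Broadcast: 143.221.134.39
First usable = network + 1
Last usable = broadcast - 1
Range: 143.221.134.33 to 143.221.134.38


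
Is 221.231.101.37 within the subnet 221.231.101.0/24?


Subnet network: 221.231.101.0
Test IP AND mask: 221.231.101.0
Yes, 221.231.101.37 is in 221.231.101.0/24


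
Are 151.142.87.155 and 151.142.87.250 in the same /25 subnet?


Mask: 255.255.255.128
151.142.87.155 AND mask = 151.142.87.128
151.142.87.250 AND mask = 151.142.87.128
Yes, same subnet (151.142.87.128)


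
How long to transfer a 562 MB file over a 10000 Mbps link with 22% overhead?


Effective throughput = 10000 * (1 - 22/100) = 7800 Mbps
File size in Mb = 562 * 8 = 4496 Mb
Time = 4496 / 7800
Time = 0.5764 seconds


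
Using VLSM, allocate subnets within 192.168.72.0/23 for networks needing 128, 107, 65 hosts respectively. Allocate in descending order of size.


128 hosts -> /24 (254 usable): 192.168.72.0/24
107 hosts -> /25 (126 usable): 192.168.73.0/25
65 hosts -> /25 (126 usable): 192.168.73.128/25
Allocation: 192.168.72.0/24 (128 hosts, 254 usable); 192.168.73.0/25 (107 hosts, 126 usable); 192.168.73.128/25 (65 hosts, 126 usable)


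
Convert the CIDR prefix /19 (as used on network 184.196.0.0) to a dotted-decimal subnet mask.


/19 means 19 network bits, 13 host bits
Binary: 11111111111111111110000000000000
Mask: 255.255.224.0


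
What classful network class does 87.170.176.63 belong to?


First octet: 87
Binary: 01010111
0xxxxxxx -> Class A (1-126)
Class A, default mask 255.0.0.0 (/8)


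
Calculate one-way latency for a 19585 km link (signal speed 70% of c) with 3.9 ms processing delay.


Speed = 0.7 * 3e5 km/s = 210000 km/s
Propagation delay = 19585 / 210000 = 0.0933 s = 93.2619 ms
Processing delay = 3.9 ms
Total one-way latency = 97.1619 ms


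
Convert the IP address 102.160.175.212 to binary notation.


102 = 01100110
160 = 10100000
175 = 10101111
212 = 11010100
Binary: 01100110.10100000.10101111.11010100


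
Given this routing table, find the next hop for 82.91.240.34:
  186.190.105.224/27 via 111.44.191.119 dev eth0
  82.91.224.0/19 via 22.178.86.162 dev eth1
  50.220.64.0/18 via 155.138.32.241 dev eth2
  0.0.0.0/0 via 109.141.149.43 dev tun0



Longest prefix match for 82.91.240.34:
  /27 186.190.105.224: no
  /19 82.91.224.0: MATCH
  /18 50.220.64.0: no
  /0 0.0.0.0: MATCH
Selected: next-hop 22.178.86.162 via eth1 (matched /19)


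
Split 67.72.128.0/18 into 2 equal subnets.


New prefix = 18 + 1 = 19
Each subnet has 8192 addresses
  67.72.128.0/19
  67.72.160.0/19
Subnets: 67.72.128.0/19, 67.72.160.0/19


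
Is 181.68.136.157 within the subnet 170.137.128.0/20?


Subnet network: 170.137.128.0
Test IP AND mask: 181.68.128.0
No, 181.68.136.157 is not in 170.137.128.0/20


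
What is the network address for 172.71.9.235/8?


IP:   10101100.01000111.00001001.11101011
Mask: 11111111.00000000.00000000.00000000
AND operation:
Net:  10101100.00000000.00000000.00000000
Network: 172.0.0.0/8


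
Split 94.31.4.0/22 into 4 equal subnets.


New prefix = 22 + 2 = 24
Each subnet has 256 addresses
  94.31.4.0/24
  94.31.5.0/24
  94.31.6.0/24
  94.31.7.0/24
Subnets: 94.31.4.0/24, 94.31.5.0/24, 94.31.6.0/24, 94.31.7.0/24


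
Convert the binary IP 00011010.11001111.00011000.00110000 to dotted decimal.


00011010 = 26
11001111 = 207
00011000 = 24
00110000 = 48
IP: 26.207.24.48


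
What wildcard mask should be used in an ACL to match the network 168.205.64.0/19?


Subnet mask: 255.255.224.0
Wildcard = 255.255.255.255 - subnet mask
255 - 255 = 0
255 - 255 = 0
255 - 224 = 31
255 - 0 = 255
Wildcard: 0.0.31.255


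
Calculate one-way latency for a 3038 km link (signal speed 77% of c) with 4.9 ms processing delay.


Speed = 0.77 * 3e5 km/s = 231000 km/s
Propagation delay = 3038 / 231000 = 0.0132 s = 13.1515 ms
Processing delay = 4.9 ms
Total one-way latency = 18.0515 ms


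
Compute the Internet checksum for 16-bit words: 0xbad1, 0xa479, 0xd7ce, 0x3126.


Sum all words (with carry folding):
+ 0xbad1 = 0xbad1
+ 0xa479 = 0x5f4b
+ 0xd7ce = 0x371a
+ 0x3126 = 0x6840
One's complement: ~0x6840
Checksum = 0x97bf


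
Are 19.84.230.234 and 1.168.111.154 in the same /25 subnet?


Mask: 255.255.255.128
19.84.230.234 AND mask = 19.84.230.128
1.168.111.154 AND mask = 1.168.111.128
No, different subnets (19.84.230.128 vs 1.168.111.128)


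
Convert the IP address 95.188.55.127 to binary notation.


95 = 01011111
188 = 10111100
55 = 00110111
127 = 01111111
Binary: 01011111.10111100.00110111.01111111


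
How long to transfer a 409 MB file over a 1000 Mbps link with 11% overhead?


Effective throughput = 1000 * (1 - 11/100) = 890 Mbps
File size in Mb = 409 * 8 = 3272 Mb
Time = 3272 / 890
Time = 3.6764 seconds


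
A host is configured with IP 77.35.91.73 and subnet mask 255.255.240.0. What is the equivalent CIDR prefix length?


Binary: 11111111.11111111.11110000.00000000
Count leading 1s
Prefix: /20


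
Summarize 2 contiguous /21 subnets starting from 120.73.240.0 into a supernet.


Original prefix: /21
Number of subnets: 2 = 2^1
New prefix = 21 - 1 = 20
Supernet: 120.73.240.0/20


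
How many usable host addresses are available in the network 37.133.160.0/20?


Host bits = 32 - 20 = 12
Total addresses = 2^12 = 4096
Usable = total - 2 (network and broadcast)
Usable hosts: 4094


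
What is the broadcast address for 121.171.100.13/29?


Network: 121.171.100.8/29
Host bits = 3
Set all host bits to 1:
Broadcast: 121.171.100.15


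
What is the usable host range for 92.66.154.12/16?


Network: 92.66.0.0
Broadcast: 92.66.255.255
First usable = network + 1
Last usable = broadcast - 1
Range: 92.66.0.1 to 92.66.255.254


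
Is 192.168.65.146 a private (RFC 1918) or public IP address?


RFC 1918 private ranges:
  10.0.0.0/8 (10.0.0.0 - 10.255.255.255)
  172.16.0.0/12 (172.16.0.0 - 172.31.255.255)
  192.168.0.0/16 (192.168.0.0 - 192.168.255.255)
Private (in 192.168.0.0/16)


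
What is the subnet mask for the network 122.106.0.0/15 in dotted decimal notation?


/15 means 15 network bits, 17 host bits
Binary: 11111111111111100000000000000000
Mask: 255.254.0.0


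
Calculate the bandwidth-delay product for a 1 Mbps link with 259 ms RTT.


BDP = bandwidth * RTT
= 1 Mbps * 259 ms
= 1 * 1e6 * 259 / 1000 bits
= 259000 bits
= 32375 bytes
= 31.6162 KB
BDP = 259000 bits (32375 bytes)


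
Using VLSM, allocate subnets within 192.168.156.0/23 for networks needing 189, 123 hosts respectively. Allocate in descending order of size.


189 hosts -> /24 (254 usable): 192.168.156.0/24
123 hosts -> /25 (126 usable): 192.168.157.0/25
Allocation: 192.168.156.0/24 (189 hosts, 254 usable); 192.168.157.0/25 (123 hosts, 126 usable)


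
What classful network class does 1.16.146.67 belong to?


First octet: 1
Binary: 00000001
0xxxxxxx -> Class A (1-126)
Class A, default mask 255.0.0.0 (/8)


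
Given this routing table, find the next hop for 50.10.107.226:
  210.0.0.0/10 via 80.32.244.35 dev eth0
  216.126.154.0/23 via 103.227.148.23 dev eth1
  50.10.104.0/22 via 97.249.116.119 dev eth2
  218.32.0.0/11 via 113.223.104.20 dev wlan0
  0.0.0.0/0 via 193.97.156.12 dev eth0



Longest prefix match for 50.10.107.226:
  /10 210.0.0.0: no
  /23 216.126.154.0: no
  /22 50.10.104.0: MATCH
  /11 218.32.0.0: no
  /0 0.0.0.0: MATCH
Selected: next-hop 97.249.116.119 via eth2 (matched /22)


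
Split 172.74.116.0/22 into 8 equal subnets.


New prefix = 22 + 3 = 25
Each subnet has 128 addresses
  172.74.116.0/25
  172.74.116.128/25
  172.74.117.0/25
  172.74.117.128/25
  172.74.118.0/25
  172.74.118.128/25
  172.74.119.0/25
  172.74.119.128/25
Subnets: 172.74.116.0/25, 172.74.116.128/25, 172.74.117.0/25, 172.74.117.128/25, 172.74.118.0/25, 172.74.118.128/25, 172.74.119.0/25, 172.74.119.128/25


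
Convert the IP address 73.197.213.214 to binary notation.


73 = 01001001
197 = 11000101
213 = 11010101
214 = 11010110
Binary: 01001001.11000101.11010101.11010110


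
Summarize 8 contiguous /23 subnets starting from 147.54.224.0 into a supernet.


Original prefix: /23
Number of subnets: 8 = 2^3
New prefix = 23 - 3 = 20
Supernet: 147.54.224.0/20


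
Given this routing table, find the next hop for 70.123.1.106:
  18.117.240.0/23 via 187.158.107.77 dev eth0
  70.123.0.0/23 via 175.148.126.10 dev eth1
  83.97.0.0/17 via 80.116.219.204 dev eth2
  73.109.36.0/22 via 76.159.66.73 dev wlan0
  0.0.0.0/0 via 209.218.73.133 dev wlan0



Longest prefix match for 70.123.1.106:
  /23 18.117.240.0: no
  /23 70.123.0.0: MATCH
  /17 83.97.0.0: no
  /22 73.109.36.0: no
  /0 0.0.0.0: MATCH
Selected: next-hop 175.148.126.10 via eth1 (matched /23)


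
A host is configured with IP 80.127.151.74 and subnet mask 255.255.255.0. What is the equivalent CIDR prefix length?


Binary: 11111111.11111111.11111111.00000000
Count leading 1s
Prefix: /24


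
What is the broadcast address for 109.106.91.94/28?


Network: 109.106.91.80/28
Host bits = 4
Set all host bits to 1:
Broadcast: 109.106.91.95


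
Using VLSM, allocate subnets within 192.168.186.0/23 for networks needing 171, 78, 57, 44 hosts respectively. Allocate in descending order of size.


171 hosts -> /24 (254 usable): 192.168.186.0/24
78 hosts -> /25 (126 usable): 192.168.187.0/25
57 hosts -> /26 (62 usable): 192.168.187.128/26
44 hosts -> /26 (62 usable): 192.168.187.192/26
Allocation: 192.168.186.0/24 (171 hosts, 254 usable); 192.168.187.0/25 (78 hosts, 126 usable); 192.168.187.128/26 (57 hosts, 62 usable); 192.168.187.192/26 (44 hosts, 62 usable)


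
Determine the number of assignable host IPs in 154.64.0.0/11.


Host bits = 32 - 11 = 21
Total addresses = 2^21 = 2097152
Usable = total - 2 (network and broadcast)
Usable hosts: 2097150


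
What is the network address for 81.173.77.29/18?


IP:   01010001.10101101.01001101.00011101
Mask: 11111111.11111111.11000000.00000000
AND operation:
Net:  01010001.10101101.01000000.00000000
Network: 81.173.64.0/18


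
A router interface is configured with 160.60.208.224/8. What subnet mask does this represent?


/8 means 8 network bits, 24 host bits
Binary: 11111111000000000000000000000000
Mask: 255.0.0.0


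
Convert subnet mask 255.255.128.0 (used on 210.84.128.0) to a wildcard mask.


Subnet mask: 255.255.128.0
Wildcard = 255.255.255.255 - subnet mask
255 - 255 = 0
255 - 255 = 0
255 - 128 = 127
255 - 0 = 255
Wildcard: 0.0.127.255


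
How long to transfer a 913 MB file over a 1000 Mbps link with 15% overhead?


Effective throughput = 1000 * (1 - 15/100) = 850 Mbps
File size in Mb = 913 * 8 = 7304 Mb
Time = 7304 / 850
Time = 8.5929 seconds


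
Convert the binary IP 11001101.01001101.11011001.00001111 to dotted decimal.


11001101 = 205
01001101 = 77
11011001 = 217
00001111 = 15
IP: 205.77.217.15


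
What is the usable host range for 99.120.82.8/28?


Network: 99.120.82.0
Broadcast: 99.120.82.15
First usable = network + 1
Last usable = broadcast - 1
Range: 99.120.82.1 to 99.120.82.14


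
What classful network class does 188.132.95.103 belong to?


First octet: 188
Binary: 10111100
10xxxxxx -> Class B (128-191)
Class B, default mask 255.255.0.0 (/16)


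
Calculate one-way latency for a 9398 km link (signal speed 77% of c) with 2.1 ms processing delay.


Speed = 0.77 * 3e5 km/s = 231000 km/s
Propagation delay = 9398 / 231000 = 0.0407 s = 40.684 ms
Processing delay = 2.1 ms
Total one-way latency = 42.784 ms


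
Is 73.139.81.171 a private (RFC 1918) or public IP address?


RFC 1918 private ranges:
  10.0.0.0/8 (10.0.0.0 - 10.255.255.255)
  172.16.0.0/12 (172.16.0.0 - 172.31.255.255)
  192.168.0.0/16 (192.168.0.0 - 192.168.255.255)
Public (not in any RFC 1918 range)


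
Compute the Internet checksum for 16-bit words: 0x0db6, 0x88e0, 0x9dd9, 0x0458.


Sum all words (with carry folding):
+ 0x0db6 = 0x0db6
+ 0x88e0 = 0x9696
+ 0x9dd9 = 0x3470
+ 0x0458 = 0x38c8
One's complement: ~0x38c8
Checksum = 0xc737


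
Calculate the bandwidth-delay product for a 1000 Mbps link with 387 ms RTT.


BDP = bandwidth * RTT
= 1000 Mbps * 387 ms
= 1000 * 1e6 * 387 / 1000 bits
= 387000000 bits
= 48375000 bytes
= 47241.2109 KB
BDP = 387000000 bits (48375000 bytes)


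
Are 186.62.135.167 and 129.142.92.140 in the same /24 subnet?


Mask: 255.255.255.0
186.62.135.167 AND mask = 186.62.135.0
129.142.92.140 AND mask = 129.142.92.0
No, different subnets (186.62.135.0 vs 129.142.92.0)


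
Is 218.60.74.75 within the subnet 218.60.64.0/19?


Subnet network: 218.60.64.0
Test IP AND mask: 218.60.64.0
Yes, 218.60.74.75 is in 218.60.64.0/19


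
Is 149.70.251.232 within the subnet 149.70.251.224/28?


Subnet network: 149.70.251.224
Test IP AND mask: 149.70.251.224
Yes, 149.70.251.232 is in 149.70.251.224/28


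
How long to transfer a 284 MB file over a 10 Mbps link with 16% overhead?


Effective throughput = 10 * (1 - 16/100) = 8.4 Mbps
File size in Mb = 284 * 8 = 2272 Mb
Time = 2272 / 8.4
Time = 270.4762 seconds


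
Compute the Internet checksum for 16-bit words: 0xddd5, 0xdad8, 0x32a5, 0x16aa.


Sum all words (with carry folding):
+ 0xddd5 = 0xddd5
+ 0xdad8 = 0xb8ae
+ 0x32a5 = 0xeb53
+ 0x16aa = 0x01fe
One's complement: ~0x01fe
Checksum = 0xfe01


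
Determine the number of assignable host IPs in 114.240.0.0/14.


Host bits = 32 - 14 = 18
Total addresses = 2^18 = 262144
Usable = total - 2 (network and broadcast)
Usable hosts: 262142


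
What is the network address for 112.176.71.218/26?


IP:   01110000.10110000.01000111.11011010
Mask: 11111111.11111111.11111111.11000000
AND operation:
Net:  01110000.10110000.01000111.11000000
Network: 112.176.71.192/26


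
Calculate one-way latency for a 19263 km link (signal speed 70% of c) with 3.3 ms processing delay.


Speed = 0.7 * 3e5 km/s = 210000 km/s
Propagation delay = 19263 / 210000 = 0.0917 s = 91.7286 ms
Processing delay = 3.3 ms
Total one-way latency = 95.0286 ms


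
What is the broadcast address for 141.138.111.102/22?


Network: 141.138.108.0/22
Host bits = 10
Set all host bits to 1:
Broadcast: 141.138.111.255


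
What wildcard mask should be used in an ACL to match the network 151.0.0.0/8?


Subnet mask: 255.0.0.0
Wildcard = 255.255.255.255 - subnet mask
255 - 255 = 0
255 - 0 = 255
255 - 0 = 255
255 - 0 = 255
Wildcard: 0.255.255.255


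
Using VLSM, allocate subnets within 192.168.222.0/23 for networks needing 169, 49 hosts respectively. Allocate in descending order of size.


169 hosts -> /24 (254 usable): 192.168.222.0/24
49 hosts -> /26 (62 usable): 192.168.223.0/26
Allocation: 192.168.222.0/24 (169 hosts, 254 usable); 192.168.223.0/26 (49 hosts, 62 usable)


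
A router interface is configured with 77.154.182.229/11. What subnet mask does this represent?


/11 means 11 network bits, 21 host bits
Binary: 11111111111000000000000000000000
Mask: 255.224.0.0


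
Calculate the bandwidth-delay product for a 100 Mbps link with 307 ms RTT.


BDP = bandwidth * RTT
= 100 Mbps * 307 ms
= 100 * 1e6 * 307 / 1000 bits
= 30700000 bits
= 3837500 bytes
= 3747.5586 KB
BDP = 30700000 bits (3837500 bytes)


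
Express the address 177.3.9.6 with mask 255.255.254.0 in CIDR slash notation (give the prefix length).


Binary: 11111111.11111111.11111110.00000000
Count leading 1s
Prefix: /23


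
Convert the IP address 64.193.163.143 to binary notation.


64 = 01000000
193 = 11000001
163 = 10100011
143 = 10001111
Binary: 01000000.11000001.10100011.10001111


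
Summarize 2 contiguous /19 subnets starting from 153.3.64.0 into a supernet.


Original prefix: /19
Number of subnets: 2 = 2^1
New prefix = 19 - 1 = 18
Supernet: 153.3.64.0/18


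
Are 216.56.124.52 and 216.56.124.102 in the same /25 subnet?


Mask: 255.255.255.128
216.56.124.52 AND mask = 216.56.124.0
216.56.124.102 AND mask = 216.56.124.0
Yes, same subnet (216.56.124.0)


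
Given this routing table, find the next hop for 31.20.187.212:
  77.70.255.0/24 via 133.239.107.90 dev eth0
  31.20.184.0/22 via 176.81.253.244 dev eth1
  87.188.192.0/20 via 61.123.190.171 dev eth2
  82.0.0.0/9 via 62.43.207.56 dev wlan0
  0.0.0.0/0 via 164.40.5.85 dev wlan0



Longest prefix match for 31.20.187.212:
  /24 77.70.255.0: no
  /22 31.20.184.0: MATCH
  /20 87.188.192.0: no
  /9 82.0.0.0: no
  /0 0.0.0.0: MATCH
Selected: next-hop 176.81.253.244 via eth1 (matched /22)


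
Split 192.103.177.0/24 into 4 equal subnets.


New prefix = 24 + 2 = 26
Each subnet has 64 addresses
  192.103.177.0/26
  192.103.177.64/26
  192.103.177.128/26
  192.103.177.192/26
Subnets: 192.103.177.0/26, 192.103.177.64/26, 192.103.177.128/26, 192.103.177.192/26


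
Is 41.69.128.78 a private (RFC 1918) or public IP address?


RFC 1918 private ranges:
  10.0.0.0/8 (10.0.0.0 - 10.255.255.255)
  172.16.0.0/12 (172.16.0.0 - 172.31.255.255)
  192.168.0.0/16 (192.168.0.0 - 192.168.255.255)
Public (not in any RFC 1918 range)


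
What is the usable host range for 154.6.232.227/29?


Network: 154.6.232.224
Broadcast: 154.6.232.231
First usable = network + 1
Last usable = broadcast - 1
Range: 154.6.232.225 to 154.6.232.230


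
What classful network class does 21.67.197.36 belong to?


First octet: 21
Binary: 00010101
0xxxxxxx -> Class A (1-126)
Class A, default mask 255.0.0.0 (/8)


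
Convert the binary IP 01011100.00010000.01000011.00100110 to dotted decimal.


01011100 = 92
00010000 = 16
01000011 = 67
00100110 = 38
IP: 92.16.67.38


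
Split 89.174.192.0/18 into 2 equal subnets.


New prefix = 18 + 1 = 19
Each subnet has 8192 addresses
  89.174.192.0/19
  89.174.224.0/19
Subnets: 89.174.192.0/19, 89.174.224.0/19


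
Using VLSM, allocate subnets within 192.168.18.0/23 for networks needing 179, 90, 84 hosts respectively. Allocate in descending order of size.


179 hosts -> /24 (254 usable): 192.168.18.0/24
90 hosts -> /25 (126 usable): 192.168.19.0/25
84 hosts -> /25 (126 usable): 192.168.19.128/25
Allocation: 192.168.18.0/24 (179 hosts, 254 usable); 192.168.19.0/25 (90 hosts, 126 usable); 192.168.19.128/25 (84 hosts, 126 usable)


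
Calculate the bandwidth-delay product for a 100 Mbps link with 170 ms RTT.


BDP = bandwidth * RTT
= 100 Mbps * 170 ms
= 100 * 1e6 * 170 / 1000 bits
= 17000000 bits
= 2125000 bytes
= 2075.1953 KB
BDP = 17000000 bits (2125000 bytes)


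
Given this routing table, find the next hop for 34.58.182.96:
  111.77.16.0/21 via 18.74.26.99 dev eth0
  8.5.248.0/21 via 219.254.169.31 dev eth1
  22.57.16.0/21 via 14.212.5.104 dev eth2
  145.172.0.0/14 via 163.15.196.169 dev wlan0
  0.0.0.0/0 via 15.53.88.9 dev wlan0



Longest prefix match for 34.58.182.96:
  /21 111.77.16.0: no
  /21 8.5.248.0: no
  /21 22.57.16.0: no
  /14 145.172.0.0: no
  /0 0.0.0.0: MATCH
Selected: next-hop 15.53.88.9 via wlan0 (matched /0)


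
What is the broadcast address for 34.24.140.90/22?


Network: 34.24.140.0/22
Host bits = 10
Set all host bits to 1:
Broadcast: 34.24.143.255


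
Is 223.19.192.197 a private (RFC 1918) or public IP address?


RFC 1918 private ranges:
  10.0.0.0/8 (10.0.0.0 - 10.255.255.255)
  172.16.0.0/12 (172.16.0.0 - 172.31.255.255)
  192.168.0.0/16 (192.168.0.0 - 192.168.255.255)
Public (not in any RFC 1918 range)
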